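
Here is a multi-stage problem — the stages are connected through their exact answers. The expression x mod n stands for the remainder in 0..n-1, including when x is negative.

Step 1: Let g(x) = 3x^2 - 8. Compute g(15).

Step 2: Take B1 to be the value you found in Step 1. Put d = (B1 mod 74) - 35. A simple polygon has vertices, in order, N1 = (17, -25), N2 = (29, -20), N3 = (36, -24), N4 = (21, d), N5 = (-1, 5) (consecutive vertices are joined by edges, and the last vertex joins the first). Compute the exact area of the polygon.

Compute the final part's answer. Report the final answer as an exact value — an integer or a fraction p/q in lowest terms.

Step 1: 3*(15)^2 - 8 = (675) + (-8) = 667; answer 667
Step 2: B1 = 667; d = -34; cross terms: (17*-20 - 29*-25)=385, (29*-24 - 36*-20)=24, (36*-34 - 21*-24)=-720, (21*5 - -1*-34)=71, (-1*-25 - 17*5)=-60; twice the area = |-300| = 300; area = 150; answer 150

150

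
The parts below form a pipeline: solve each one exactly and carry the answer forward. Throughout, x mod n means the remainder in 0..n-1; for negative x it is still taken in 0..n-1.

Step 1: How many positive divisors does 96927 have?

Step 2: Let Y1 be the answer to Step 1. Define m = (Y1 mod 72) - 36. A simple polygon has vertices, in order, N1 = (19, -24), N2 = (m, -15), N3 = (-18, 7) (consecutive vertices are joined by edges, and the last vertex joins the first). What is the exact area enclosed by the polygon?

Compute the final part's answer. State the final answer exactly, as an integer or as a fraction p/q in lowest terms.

624

Step 1: 96927 = 3 * 32309; number of divisors = (1+1) * (1+1) = 4; answer 4
Step 2: Y1 = 4; m = -32; cross terms: (19*-15 - -32*-24)=-1053, (-32*7 - -18*-15)=-494, (-18*-24 - 19*7)=299; twice the area = |-1248| = 1248; area = 624; answer 624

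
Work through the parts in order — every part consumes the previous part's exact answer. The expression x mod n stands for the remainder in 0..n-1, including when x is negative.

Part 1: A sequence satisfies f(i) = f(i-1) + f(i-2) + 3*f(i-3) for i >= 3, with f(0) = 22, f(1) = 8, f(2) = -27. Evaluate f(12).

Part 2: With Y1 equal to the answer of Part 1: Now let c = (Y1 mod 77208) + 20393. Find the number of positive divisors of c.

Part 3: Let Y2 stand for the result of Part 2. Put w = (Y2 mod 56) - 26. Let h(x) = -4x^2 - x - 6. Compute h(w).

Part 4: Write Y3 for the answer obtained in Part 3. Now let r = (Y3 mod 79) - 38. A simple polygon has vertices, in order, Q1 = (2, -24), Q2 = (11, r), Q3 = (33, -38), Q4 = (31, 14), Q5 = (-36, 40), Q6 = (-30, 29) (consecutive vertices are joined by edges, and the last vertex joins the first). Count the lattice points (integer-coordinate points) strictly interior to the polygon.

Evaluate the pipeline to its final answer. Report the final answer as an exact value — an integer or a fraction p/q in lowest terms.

Part 1: f(3) = 1*(-27) + 1*(8) + 3*(22) = 47; iterating: f(3)=47, f(4)=44, f(5)=10, f(6)=195, f(7)=337, f(8)=562, f(9)=1484, f(10)=3057, f(11)=6227, f(12)=13736; answer 13736
Part 2: Y1 = 13736; c = 34129; 34129 is prime, so its only divisors are 1 and 34129; count = 2; answer 2
Part 3: Y2 = 2; w = -24; -4*(-24)^2 - 1*(-24)^1 - 6 = (-2304) + (24) + (-6) = -2286; answer -2286
Part 4: Y3 = -2286; r = -33; cross terms: (2*-33 - 11*-24)=198, (11*-38 - 33*-33)=671, (33*14 - 31*-38)=1640, (31*40 - -36*14)=1744, (-36*29 - -30*40)=156, (-30*-24 - 2*29)=662; twice the area = |5071| = 5071; area = 5071/2; boundary points = 9 + 1 + 2 + 1 + 1 + 1 = 15; strictly interior points = area - boundary/2 + 1 = 2529; answer 2529

2529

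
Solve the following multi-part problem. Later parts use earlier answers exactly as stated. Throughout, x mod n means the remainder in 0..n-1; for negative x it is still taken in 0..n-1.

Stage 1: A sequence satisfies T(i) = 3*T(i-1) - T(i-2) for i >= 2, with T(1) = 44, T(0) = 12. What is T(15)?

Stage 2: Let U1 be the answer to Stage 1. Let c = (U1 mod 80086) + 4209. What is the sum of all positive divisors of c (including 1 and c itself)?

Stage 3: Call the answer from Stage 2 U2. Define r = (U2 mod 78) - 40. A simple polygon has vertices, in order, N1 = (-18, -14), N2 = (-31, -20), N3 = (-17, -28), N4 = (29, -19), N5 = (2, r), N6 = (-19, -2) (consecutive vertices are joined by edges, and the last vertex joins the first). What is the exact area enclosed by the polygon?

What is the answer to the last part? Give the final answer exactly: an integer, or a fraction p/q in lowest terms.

1469/2

Stage 1: T(2) = 3*(44) - 1*(12) = 120; iterating: T(2)=120, T(3)=316, T(4)=828, T(5)=2168, T(6)=5676, T(7)=14860, T(8)=38904, T(9)=101852, T(10)=266652, T(11)=698104, T(12)=1827660, T(13)=4784876, T(14)=12526968, T(15)=32796028; answer 32796028
Stage 2: U1 = 32796028; c = 45063; 45063 = 3^3 * 1669; sigma = (1 + 3 + 9 + 27) * (1 + 1669) = 40 * 1670 = 66800; answer 66800
Stage 3: U2 = 66800; r = -8; cross terms: (-18*-20 - -31*-14)=-74, (-31*-28 - -17*-20)=528, (-17*-19 - 29*-28)=1135, (29*-8 - 2*-19)=-194, (2*-2 - -19*-8)=-156, (-19*-14 - -18*-2)=230; twice the area = |1469| = 1469; area = 1469/2; answer 1469/2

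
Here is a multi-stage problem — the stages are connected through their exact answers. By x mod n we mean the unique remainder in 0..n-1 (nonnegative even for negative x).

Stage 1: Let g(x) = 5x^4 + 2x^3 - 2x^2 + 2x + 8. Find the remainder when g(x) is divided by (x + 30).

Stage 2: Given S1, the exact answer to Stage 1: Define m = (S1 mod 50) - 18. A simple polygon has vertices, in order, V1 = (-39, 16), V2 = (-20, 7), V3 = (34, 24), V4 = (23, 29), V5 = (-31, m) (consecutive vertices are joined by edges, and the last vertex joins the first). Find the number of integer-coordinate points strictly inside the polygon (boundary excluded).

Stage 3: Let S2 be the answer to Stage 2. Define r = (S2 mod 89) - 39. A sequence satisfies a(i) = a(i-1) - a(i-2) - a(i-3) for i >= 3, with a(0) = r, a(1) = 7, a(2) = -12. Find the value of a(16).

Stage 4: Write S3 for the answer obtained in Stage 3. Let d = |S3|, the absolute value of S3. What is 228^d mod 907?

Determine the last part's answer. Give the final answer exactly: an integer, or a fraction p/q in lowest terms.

Stage 1: remainder = value at the root: 5*(-30)^4 + 2*(-30)^3 - 2*(-30)^2 + 2*(-30)^1 + 8 = (4050000) + (-54000) + (-1800) + (-60) + (8) = 3994148; answer 3994148
Stage 2: S1 = 3994148; m = 30; cross terms: (-39*7 - -20*16)=47, (-20*24 - 34*7)=-718, (34*29 - 23*24)=434, (23*30 - -31*29)=1589, (-31*16 - -39*30)=674; twice the area = |2026| = 2026; area = 1013; boundary points = 1 + 1 + 1 + 1 + 2 = 6; strictly interior points = area - boundary/2 + 1 = 1011; answer 1011
Stage 3: S2 = 1011; r = -7; a(3) = 1*(-12) - 1*(7) - 1*(-7) = -12; iterating: a(3)=-12, a(4)=-7, a(5)=17, a(6)=36, a(7)=26, a(8)=-27, a(9)=-89, a(10)=-88, a(11)=28, a(12)=205, a(13)=265, a(14)=32, a(15)=-438, a(16)=-735; answer -735
Stage 4: S3 = -735; d = 735; squarings mod 907: 228^1=228, 228^2=285, 228^4=502, 228^8=765, 228^16=210, 228^32=564, 228^64=646, 228^128=96, 228^256=146, 228^512=455; 228^735 = 228^1 * 228^2 * 228^4 * 228^8 * 228^16 * 228^64 * 228^128 * 228^512 = 641 (mod 907); answer 641

641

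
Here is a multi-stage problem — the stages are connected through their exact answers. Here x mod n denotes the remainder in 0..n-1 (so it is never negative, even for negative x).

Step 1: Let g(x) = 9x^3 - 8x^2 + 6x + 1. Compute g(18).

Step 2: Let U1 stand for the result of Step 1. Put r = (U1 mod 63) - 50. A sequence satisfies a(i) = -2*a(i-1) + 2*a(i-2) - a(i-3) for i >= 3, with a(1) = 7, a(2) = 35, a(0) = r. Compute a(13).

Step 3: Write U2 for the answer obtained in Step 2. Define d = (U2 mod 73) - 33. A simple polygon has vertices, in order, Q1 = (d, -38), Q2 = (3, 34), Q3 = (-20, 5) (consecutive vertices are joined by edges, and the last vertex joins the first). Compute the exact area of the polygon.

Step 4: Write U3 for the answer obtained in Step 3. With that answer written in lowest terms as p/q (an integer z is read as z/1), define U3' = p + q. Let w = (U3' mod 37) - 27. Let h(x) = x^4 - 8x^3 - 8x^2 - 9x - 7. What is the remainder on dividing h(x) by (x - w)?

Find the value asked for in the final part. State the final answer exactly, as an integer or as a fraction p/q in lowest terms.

Step 1: 9*(18)^3 - 8*(18)^2 + 6*(18)^1 + 1 = (52488) + (-2592) + (108) + (1) = 50005; answer 50005
Step 2: U1 = 50005; r = -4; a(3) = -2*(35) + 2*(7) - 1*(-4) = -52; iterating: a(3)=-52, a(4)=167, a(5)=-473, a(6)=1332, a(7)=-3777, a(8)=10691, a(9)=-30268, a(10)=85695, a(11)=-242617, a(12)=686892, a(13)=-1944713; answer -1944713
Step 3: U2 = -1944713; d = -26; cross terms: (-26*34 - 3*-38)=-770, (3*5 - -20*34)=695, (-20*-38 - -26*5)=890; twice the area = |815| = 815; area = 815/2; answer 815/2
Step 4: U3 = 815/2; threaded value p + q = 817; w = -24; remainder = value at the root: 1*(-24)^4 - 8*(-24)^3 - 8*(-24)^2 - 9*(-24)^1 - 7 = (331776) + (110592) + (-4608) + (216) + (-7) = 437969; answer 437969

437969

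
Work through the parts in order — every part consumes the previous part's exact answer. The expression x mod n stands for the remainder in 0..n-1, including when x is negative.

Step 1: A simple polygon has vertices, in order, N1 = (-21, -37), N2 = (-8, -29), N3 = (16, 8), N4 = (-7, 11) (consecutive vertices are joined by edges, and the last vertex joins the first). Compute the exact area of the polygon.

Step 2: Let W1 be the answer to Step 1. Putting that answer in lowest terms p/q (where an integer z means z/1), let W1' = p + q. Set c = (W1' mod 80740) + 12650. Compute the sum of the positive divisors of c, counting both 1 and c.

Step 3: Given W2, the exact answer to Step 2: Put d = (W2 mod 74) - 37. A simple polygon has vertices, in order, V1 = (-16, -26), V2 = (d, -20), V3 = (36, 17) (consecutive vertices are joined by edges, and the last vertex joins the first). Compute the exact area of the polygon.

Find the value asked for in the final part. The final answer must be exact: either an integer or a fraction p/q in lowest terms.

Step 1: cross terms: (-21*-29 - -8*-37)=313, (-8*8 - 16*-29)=400, (16*11 - -7*8)=232, (-7*-37 - -21*11)=490; twice the area = |1435| = 1435; area = 1435/2; answer 1435/2
Step 2: W1 = 1435/2; threaded value p + q = 1437; c = 14087; 14087 is prime, so its only divisors are 1 and 14087; sigma = 1 + 14087 = 14088; answer 14088
Step 3: W2 = 14088; d = -9; cross terms: (-16*-20 - -9*-26)=86, (-9*17 - 36*-20)=567, (36*-26 - -16*17)=-664; twice the area = |-11| = 11; area = 11/2; answer 11/2

11/2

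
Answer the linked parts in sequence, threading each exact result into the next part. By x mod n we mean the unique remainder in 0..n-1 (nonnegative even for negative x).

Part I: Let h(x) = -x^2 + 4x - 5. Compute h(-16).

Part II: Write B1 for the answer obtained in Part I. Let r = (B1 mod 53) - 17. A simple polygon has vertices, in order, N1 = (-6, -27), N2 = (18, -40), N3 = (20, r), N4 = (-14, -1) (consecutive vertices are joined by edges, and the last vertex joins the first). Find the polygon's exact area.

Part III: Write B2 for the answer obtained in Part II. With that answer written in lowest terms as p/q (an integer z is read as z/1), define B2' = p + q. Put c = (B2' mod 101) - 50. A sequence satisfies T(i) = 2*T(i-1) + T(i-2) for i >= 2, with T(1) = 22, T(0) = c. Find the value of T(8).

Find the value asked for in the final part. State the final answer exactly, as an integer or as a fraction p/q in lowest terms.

15905

Part I: -1*(-16)^2 + 4*(-16)^1 - 5 = (-256) + (-64) + (-5) = -325; answer -325
Part II: B1 = -325; r = 29; cross terms: (-6*-40 - 18*-27)=726, (18*29 - 20*-40)=1322, (20*-1 - -14*29)=386, (-14*-27 - -6*-1)=372; twice the area = |2806| = 2806; area = 1403; answer 1403
Part III: B2 = 1403; threaded value p + q = 1404; c = 41; T(2) = 2*(22) + 1*(41) = 85; iterating: T(2)=85, T(3)=192, T(4)=469, T(5)=1130, T(6)=2729, T(7)=6588, T(8)=15905; answer 15905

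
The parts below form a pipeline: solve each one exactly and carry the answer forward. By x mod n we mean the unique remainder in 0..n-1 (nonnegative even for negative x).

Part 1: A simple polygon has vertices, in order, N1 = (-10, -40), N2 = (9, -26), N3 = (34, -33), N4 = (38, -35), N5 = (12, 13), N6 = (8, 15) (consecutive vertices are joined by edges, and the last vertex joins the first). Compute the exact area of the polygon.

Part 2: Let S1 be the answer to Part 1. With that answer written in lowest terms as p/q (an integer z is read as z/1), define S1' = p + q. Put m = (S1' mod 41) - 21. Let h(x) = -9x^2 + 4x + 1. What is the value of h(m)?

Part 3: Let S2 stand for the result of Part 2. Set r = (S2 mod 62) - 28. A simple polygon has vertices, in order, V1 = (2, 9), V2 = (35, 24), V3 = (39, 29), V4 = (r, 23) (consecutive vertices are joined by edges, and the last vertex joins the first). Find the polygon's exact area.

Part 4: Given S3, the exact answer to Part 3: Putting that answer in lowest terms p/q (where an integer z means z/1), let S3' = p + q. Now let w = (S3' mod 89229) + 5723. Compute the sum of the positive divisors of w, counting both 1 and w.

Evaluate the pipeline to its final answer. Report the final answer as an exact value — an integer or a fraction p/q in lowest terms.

19152

Part 1: cross terms: (-10*-26 - 9*-40)=620, (9*-33 - 34*-26)=587, (34*-35 - 38*-33)=64, (38*13 - 12*-35)=914, (12*15 - 8*13)=76, (8*-40 - -10*15)=-170; twice the area = |2091| = 2091; area = 2091/2; answer 2091/2
Part 2: S1 = 2091/2; threaded value p + q = 2093; m = -19; -9*(-19)^2 + 4*(-19)^1 + 1 = (-3249) + (-76) + (1) = -3324; answer -3324
Part 3: S2 = -3324; r = -4; cross terms: (2*24 - 35*9)=-267, (35*29 - 39*24)=79, (39*23 - -4*29)=1013, (-4*9 - 2*23)=-82; twice the area = |743| = 743; area = 743/2; answer 743/2
Part 4: S3 = 743/2; threaded value p + q = 745; w = 6468; 6468 = 2^2 * 3 * 7^2 * 11; sigma = (1 + 2 + 4) * (1 + 3) * (1 + 7 + 49) * (1 + 11) = 7 * 4 * 57 * 12 = 19152; answer 19152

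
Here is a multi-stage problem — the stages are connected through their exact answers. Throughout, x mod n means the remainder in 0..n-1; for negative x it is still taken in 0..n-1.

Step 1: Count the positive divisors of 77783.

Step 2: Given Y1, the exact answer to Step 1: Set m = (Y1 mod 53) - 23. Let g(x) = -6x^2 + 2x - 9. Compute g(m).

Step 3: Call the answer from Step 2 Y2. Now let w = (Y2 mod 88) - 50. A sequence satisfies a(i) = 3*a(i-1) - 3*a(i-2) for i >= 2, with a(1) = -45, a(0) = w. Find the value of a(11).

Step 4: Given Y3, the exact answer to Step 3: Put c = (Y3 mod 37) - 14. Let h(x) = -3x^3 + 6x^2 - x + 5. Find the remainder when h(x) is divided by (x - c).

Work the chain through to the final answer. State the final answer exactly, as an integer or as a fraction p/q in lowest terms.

1335

Step 1: 77783 is prime, so its only divisors are 1 and 77783; count = 2; answer 2
Step 2: Y1 = 2; m = -21; -6*(-21)^2 + 2*(-21)^1 - 9 = (-2646) + (-42) + (-9) = -2697; answer -2697
Step 3: Y2 = -2697; w = -19; a(2) = 3*(-45) - 3*(-19) = -78; iterating: a(2)=-78, a(3)=-99, a(4)=-63, a(5)=108, a(6)=513, a(7)=1215, a(8)=2106, a(9)=2673, a(10)=1701, a(11)=-2916; answer -2916
Step 4: Y3 = -2916; c = -7; remainder = value at the root: -3*(-7)^3 + 6*(-7)^2 - 1*(-7)^1 + 5 = (1029) + (294) + (7) + (5) = 1335; answer 1335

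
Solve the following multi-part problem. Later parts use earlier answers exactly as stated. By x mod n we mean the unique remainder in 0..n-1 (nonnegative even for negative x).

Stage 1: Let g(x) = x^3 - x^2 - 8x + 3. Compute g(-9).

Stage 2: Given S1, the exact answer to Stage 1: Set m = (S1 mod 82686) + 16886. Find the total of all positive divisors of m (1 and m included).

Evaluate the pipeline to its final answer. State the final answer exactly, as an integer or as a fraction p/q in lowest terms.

Stage 1: 1*(-9)^3 - 1*(-9)^2 - 8*(-9)^1 + 3 = (-729) + (-81) + (72) + (3) = -735; answer -735
Stage 2: S1 = -735; m = 98837; 98837 is prime, so its only divisors are 1 and 98837; sigma = 1 + 98837 = 98838; answer 98838

98838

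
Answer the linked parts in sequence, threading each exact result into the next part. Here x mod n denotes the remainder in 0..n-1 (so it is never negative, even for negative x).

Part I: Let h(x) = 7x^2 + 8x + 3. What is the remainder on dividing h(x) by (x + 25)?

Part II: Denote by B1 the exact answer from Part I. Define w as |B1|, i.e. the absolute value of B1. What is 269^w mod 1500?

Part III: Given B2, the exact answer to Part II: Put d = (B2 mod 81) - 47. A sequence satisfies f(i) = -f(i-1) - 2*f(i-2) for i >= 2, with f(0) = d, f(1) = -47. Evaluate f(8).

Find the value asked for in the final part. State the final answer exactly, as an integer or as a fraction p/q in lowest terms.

Part I: remainder = value at the root: 7*(-25)^2 + 8*(-25)^1 + 3 = (4375) + (-200) + (3) = 4178; answer 4178
Part II: B1 = 4178; w = 4178; squarings mod 1500: 269^1=269, 269^2=361, 269^4=1321, 269^8=541, 269^16=181, 269^32=1261, 269^64=121, 269^128=1141, 269^256=1381, 269^512=661, 269^1024=421, 269^2048=241, 269^4096=1081; 269^4178 = 269^2 * 269^16 * 269^64 * 269^4096 = 1141 (mod 1500); answer 1141
Part III: B2 = 1141; d = -40; f(2) = -1*(-47) - 2*(-40) = 127; iterating: f(2)=127, f(3)=-33, f(4)=-221, f(5)=287, f(6)=155, f(7)=-729, f(8)=419; answer 419

419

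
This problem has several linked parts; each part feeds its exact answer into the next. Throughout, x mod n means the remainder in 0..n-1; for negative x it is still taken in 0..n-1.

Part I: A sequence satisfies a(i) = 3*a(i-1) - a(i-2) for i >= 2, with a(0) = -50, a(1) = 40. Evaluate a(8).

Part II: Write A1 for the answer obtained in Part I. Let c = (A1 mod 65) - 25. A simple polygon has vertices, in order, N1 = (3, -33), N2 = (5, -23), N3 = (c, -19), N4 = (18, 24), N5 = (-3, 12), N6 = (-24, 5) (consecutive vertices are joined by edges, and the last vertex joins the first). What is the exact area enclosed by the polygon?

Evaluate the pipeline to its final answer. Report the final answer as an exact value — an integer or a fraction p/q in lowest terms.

Part I: a(2) = 3*(40) - 1*(-50) = 170; iterating: a(2)=170, a(3)=470, a(4)=1240, a(5)=3250, a(6)=8510, a(7)=22280, a(8)=58330; answer 58330
Part II: A1 = 58330; c = 0; cross terms: (3*-23 - 5*-33)=96, (5*-19 - 0*-23)=-95, (0*24 - 18*-19)=342, (18*12 - -3*24)=288, (-3*5 - -24*12)=273, (-24*-33 - 3*5)=777; twice the area = |1681| = 1681; area = 1681/2; answer 1681/2

1681/2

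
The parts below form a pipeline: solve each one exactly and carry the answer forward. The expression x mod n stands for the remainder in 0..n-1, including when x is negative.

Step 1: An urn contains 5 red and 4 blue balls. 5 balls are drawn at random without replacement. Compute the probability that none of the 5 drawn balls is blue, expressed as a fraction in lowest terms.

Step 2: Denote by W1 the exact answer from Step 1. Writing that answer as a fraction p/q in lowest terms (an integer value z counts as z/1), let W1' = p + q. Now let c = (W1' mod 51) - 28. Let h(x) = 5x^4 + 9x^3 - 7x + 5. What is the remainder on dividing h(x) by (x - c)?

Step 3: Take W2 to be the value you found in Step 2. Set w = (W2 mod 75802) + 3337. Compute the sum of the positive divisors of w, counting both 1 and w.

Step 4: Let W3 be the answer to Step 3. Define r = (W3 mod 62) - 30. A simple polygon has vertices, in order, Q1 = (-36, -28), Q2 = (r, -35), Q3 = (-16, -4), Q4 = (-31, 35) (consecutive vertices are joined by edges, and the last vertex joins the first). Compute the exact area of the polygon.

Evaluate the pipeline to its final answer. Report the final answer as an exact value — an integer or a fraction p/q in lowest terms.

Step 1: total draws C(9,5) = 126; favorable C(5,5) = 1; P = 1/126; answer 1/126
Step 2: W1 = 1/126; threaded value p + q = 127; c = -3; remainder = value at the root: 5*(-3)^4 + 9*(-3)^3 - 7*(-3)^1 + 5 = (405) + (-243) + (21) + (5) = 188; answer 188
Step 3: W2 = 188; w = 3525; 3525 = 3 * 5^2 * 47; sigma = (1 + 3) * (1 + 5 + 25) * (1 + 47) = 4 * 31 * 48 = 5952; answer 5952
Step 4: W3 = 5952; r = -30; cross terms: (-36*-35 - -30*-28)=420, (-30*-4 - -16*-35)=-440, (-16*35 - -31*-4)=-684, (-31*-28 - -36*35)=2128; twice the area = |1424| = 1424; area = 712; answer 712

712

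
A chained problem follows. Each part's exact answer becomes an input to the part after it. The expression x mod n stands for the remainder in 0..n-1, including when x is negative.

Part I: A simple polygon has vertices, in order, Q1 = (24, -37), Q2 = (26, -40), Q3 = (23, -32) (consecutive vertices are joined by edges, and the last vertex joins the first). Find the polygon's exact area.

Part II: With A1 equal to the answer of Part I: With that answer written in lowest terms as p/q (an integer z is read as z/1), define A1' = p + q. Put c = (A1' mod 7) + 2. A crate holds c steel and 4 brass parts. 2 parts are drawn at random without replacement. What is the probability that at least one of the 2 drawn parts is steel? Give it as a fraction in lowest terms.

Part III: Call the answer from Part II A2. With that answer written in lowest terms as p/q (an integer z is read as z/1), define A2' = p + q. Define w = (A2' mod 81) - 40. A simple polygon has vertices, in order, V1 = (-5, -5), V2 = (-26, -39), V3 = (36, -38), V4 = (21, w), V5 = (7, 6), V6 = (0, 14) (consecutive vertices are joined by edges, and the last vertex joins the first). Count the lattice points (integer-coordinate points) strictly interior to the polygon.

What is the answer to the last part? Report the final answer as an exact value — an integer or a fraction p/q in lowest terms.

1552

Part I: cross terms: (24*-40 - 26*-37)=2, (26*-32 - 23*-40)=88, (23*-37 - 24*-32)=-83; twice the area = |7| = 7; area = 7/2; answer 7/2
Part II: A1 = 7/2; threaded value p + q = 9; c = 4; total draws C(8,2) = 28; complement C(4,2) = 6; favorable 28 - 6 = 22; P = 11/14; answer 11/14
Part III: A2 = 11/14; threaded value p + q = 25; w = -15; cross terms: (-5*-39 - -26*-5)=65, (-26*-38 - 36*-39)=2392, (36*-15 - 21*-38)=258, (21*6 - 7*-15)=231, (7*14 - 0*6)=98, (0*-5 - -5*14)=70; twice the area = |3114| = 3114; area = 1557; boundary points = 1 + 1 + 1 + 7 + 1 + 1 = 12; strictly interior points = area - boundary/2 + 1 = 1552; answer 1552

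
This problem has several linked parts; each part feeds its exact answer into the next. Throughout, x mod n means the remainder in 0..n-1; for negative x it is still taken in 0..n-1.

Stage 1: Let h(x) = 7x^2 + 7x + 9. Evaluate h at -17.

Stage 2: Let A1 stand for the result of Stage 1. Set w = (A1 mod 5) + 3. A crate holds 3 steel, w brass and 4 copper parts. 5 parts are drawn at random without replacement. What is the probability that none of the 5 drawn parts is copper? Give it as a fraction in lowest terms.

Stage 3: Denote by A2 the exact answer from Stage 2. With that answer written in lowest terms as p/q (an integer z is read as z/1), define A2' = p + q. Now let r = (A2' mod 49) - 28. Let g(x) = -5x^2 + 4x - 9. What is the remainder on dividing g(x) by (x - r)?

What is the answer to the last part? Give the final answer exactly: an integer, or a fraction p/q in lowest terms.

Stage 1: 7*(-17)^2 + 7*(-17)^1 + 9 = (2023) + (-119) + (9) = 1913; answer 1913
Stage 2: A1 = 1913; w = 6; total draws C(13,5) = 1287; favorable C(9,5) = 126; P = 14/143; answer 14/143
Stage 3: A2 = 14/143; threaded value p + q = 157; r = -18; remainder = value at the root: -5*(-18)^2 + 4*(-18)^1 - 9 = (-1620) + (-72) + (-9) = -1701; answer -1701

-1701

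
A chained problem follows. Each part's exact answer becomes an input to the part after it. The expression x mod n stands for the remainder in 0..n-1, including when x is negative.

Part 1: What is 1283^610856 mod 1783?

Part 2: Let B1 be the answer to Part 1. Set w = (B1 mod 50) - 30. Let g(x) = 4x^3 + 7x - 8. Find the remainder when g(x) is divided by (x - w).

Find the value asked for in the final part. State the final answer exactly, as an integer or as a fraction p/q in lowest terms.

-1429

Part 1: squarings mod 1783: 1283^1=1283, 1283^2=380, 1283^4=1760, 1283^8=529, 1283^16=1693, 1283^32=968, 1283^64=949, 1283^128=186, 1283^256=719, 1283^512=1674, 1283^1024=1183, 1283^2048=1617, 1283^4096=811, 1283^8192=1577, 1283^16384=1427, 1283^32768=143, 1283^65536=836, 1283^131072=1743, 1283^262144=1600, 1283^524288=1395; 1283^610856 = 1283^8 * 1283^32 * 1283^512 * 1283^4096 * 1283^16384 * 1283^65536 * 1283^524288 = 1173 (mod 1783); answer 1173
Part 2: B1 = 1173; w = -7; remainder = value at the root: 4*(-7)^3 + 7*(-7)^1 - 8 = (-1372) + (-49) + (-8) = -1429; answer -1429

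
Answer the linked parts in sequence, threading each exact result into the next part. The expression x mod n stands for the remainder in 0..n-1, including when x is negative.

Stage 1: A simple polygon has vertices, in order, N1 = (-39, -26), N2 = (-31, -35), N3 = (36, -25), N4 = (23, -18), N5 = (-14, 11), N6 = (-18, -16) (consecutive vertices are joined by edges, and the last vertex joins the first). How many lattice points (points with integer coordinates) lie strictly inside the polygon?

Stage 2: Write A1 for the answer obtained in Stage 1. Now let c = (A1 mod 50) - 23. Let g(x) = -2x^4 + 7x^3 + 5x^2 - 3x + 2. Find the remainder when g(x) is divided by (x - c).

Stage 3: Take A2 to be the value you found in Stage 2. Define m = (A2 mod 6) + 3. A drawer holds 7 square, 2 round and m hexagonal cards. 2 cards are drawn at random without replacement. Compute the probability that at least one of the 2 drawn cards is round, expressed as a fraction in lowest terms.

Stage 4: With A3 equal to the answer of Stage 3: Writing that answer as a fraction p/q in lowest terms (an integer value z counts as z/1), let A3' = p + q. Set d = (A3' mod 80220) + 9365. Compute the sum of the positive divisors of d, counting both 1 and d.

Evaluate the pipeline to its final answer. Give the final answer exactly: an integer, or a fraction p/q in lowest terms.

Stage 1: cross terms: (-39*-35 - -31*-26)=559, (-31*-25 - 36*-35)=2035, (36*-18 - 23*-25)=-73, (23*11 - -14*-18)=1, (-14*-16 - -18*11)=422, (-18*-26 - -39*-16)=-156; twice the area = |2788| = 2788; area = 1394; boundary points = 1 + 1 + 1 + 1 + 1 + 1 = 6; strictly interior points = area - boundary/2 + 1 = 1392; answer 1392
Stage 2: A1 = 1392; c = 19; remainder = value at the root: -2*(19)^4 + 7*(19)^3 + 5*(19)^2 - 3*(19)^1 + 2 = (-260642) + (48013) + (1805) + (-57) + (2) = -210879; answer -210879
Stage 3: A2 = -210879; m = 6; total draws C(15,2) = 105; complement C(13,2) = 78; favorable 105 - 78 = 27; P = 9/35; answer 9/35
Stage 4: A3 = 9/35; threaded value p + q = 44; d = 9409; 9409 = 97^2; sigma = (1 + 97 + 9409) = 9507; answer 9507

9507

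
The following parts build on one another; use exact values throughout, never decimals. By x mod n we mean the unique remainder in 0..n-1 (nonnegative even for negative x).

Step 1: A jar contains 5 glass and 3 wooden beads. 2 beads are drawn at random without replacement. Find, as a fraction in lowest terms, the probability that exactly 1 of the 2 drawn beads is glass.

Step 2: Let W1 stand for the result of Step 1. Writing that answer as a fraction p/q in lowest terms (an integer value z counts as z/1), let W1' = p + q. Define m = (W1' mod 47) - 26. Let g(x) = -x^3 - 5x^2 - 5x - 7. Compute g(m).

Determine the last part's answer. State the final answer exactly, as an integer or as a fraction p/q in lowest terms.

-6450

Step 1: total draws C(8,2) = 28; favorable C(5,1)*C(3,1) = 15; P = 15/28; answer 15/28
Step 2: W1 = 15/28; threaded value p + q = 43; m = 17; -1*(17)^3 - 5*(17)^2 - 5*(17)^1 - 7 = (-4913) + (-1445) + (-85) + (-7) = -6450; answer -6450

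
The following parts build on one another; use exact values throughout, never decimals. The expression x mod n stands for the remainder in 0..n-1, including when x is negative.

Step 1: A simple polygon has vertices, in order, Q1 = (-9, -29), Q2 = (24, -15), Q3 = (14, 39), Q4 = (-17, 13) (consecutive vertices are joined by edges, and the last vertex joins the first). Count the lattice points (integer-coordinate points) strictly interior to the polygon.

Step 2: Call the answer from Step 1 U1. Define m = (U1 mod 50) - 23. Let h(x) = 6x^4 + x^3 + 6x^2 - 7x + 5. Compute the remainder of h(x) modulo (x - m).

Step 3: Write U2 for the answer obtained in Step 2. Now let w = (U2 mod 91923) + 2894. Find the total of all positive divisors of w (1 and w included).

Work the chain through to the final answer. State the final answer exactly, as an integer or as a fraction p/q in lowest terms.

53280

Step 1: cross terms: (-9*-15 - 24*-29)=831, (24*39 - 14*-15)=1146, (14*13 - -17*39)=845, (-17*-29 - -9*13)=610; twice the area = |3432| = 3432; area = 1716; boundary points = 1 + 2 + 1 + 2 = 6; strictly interior points = area - boundary/2 + 1 = 1714; answer 1714
Step 2: U1 = 1714; m = -9; remainder = value at the root: 6*(-9)^4 + 1*(-9)^3 + 6*(-9)^2 - 7*(-9)^1 + 5 = (39366) + (-729) + (486) + (63) + (5) = 39191; answer 39191
Step 3: U2 = 39191; w = 42085; 42085 = 5 * 19 * 443; sigma = (1 + 5) * (1 + 19) * (1 + 443) = 6 * 20 * 444 = 53280; answer 53280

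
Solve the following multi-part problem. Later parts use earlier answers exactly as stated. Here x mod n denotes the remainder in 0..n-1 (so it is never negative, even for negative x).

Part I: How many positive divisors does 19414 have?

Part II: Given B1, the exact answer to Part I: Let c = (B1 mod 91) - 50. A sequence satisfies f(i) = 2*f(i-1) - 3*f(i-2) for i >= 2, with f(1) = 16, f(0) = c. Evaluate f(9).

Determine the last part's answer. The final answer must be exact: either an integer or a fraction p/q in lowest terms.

Part I: 19414 = 2 * 17 * 571; number of divisors = (1+1) * (1+1) * (1+1) = 8; answer 8
Part II: B1 = 8; c = -42; f(2) = 2*(16) - 3*(-42) = 158; iterating: f(2)=158, f(3)=268, f(4)=62, f(5)=-680, f(6)=-1546, f(7)=-1052, f(8)=2534, f(9)=8224; answer 8224

8224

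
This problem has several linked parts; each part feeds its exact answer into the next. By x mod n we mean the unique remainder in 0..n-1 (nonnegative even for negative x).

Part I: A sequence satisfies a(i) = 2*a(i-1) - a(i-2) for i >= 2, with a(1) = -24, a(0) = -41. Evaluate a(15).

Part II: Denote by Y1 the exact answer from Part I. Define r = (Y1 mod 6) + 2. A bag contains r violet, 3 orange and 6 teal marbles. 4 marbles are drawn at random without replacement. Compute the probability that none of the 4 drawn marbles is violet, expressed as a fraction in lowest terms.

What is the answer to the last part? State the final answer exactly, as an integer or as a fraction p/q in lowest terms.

6/65

Part I: a(2) = 2*(-24) - 1*(-41) = -7; iterating: a(2)=-7, a(3)=10, a(4)=27, a(5)=44, a(6)=61, a(7)=78, a(8)=95, a(9)=112, a(10)=129, a(11)=146, a(12)=163, a(13)=180, a(14)=197, a(15)=214; answer 214
Part II: Y1 = 214; r = 6; total draws C(15,4) = 1365; favorable C(9,4) = 126; P = 6/65; answer 6/65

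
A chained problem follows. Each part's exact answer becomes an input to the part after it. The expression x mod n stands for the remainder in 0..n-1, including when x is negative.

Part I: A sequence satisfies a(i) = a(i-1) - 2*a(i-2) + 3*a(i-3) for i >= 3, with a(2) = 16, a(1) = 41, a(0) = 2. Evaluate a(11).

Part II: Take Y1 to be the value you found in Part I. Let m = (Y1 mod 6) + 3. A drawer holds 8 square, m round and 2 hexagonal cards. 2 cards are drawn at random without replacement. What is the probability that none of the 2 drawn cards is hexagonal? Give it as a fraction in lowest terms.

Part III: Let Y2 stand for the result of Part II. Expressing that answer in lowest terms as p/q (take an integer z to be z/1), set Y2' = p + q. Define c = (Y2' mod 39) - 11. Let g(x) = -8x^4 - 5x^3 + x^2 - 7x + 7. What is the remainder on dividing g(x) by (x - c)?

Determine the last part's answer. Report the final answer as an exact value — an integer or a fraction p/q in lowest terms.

Part I: a(3) = 1*(16) - 2*(41) + 3*(2) = -60; iterating: a(3)=-60, a(4)=31, a(5)=199, a(6)=-43, a(7)=-348, a(8)=335, a(9)=902, a(10)=-812, a(11)=-1611; answer -1611
Part II: Y1 = -1611; m = 6; total draws C(16,2) = 120; favorable C(14,2) = 91; P = 91/120; answer 91/120
Part III: Y2 = 91/120; threaded value p + q = 211; c = 5; remainder = value at the root: -8*(5)^4 - 5*(5)^3 + 1*(5)^2 - 7*(5)^1 + 7 = (-5000) + (-625) + (25) + (-35) + (7) = -5628; answer -5628

-5628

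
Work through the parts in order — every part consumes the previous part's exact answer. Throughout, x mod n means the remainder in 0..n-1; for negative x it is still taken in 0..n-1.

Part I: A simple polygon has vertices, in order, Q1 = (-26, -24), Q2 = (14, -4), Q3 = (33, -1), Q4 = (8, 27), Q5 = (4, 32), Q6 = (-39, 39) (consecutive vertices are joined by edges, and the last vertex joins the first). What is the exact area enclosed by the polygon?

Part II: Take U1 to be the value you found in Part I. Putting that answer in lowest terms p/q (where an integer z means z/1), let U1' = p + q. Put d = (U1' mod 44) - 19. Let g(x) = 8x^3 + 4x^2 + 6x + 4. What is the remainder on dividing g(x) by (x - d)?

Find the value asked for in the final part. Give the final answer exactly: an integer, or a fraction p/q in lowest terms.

22824

Part I: cross terms: (-26*-4 - 14*-24)=440, (14*-1 - 33*-4)=118, (33*27 - 8*-1)=899, (8*32 - 4*27)=148, (4*39 - -39*32)=1404, (-39*-24 - -26*39)=1950; twice the area = |4959| = 4959; area = 4959/2; answer 4959/2
Part II: U1 = 4959/2; threaded value p + q = 4961; d = 14; remainder = value at the root: 8*(14)^3 + 4*(14)^2 + 6*(14)^1 + 4 = (21952) + (784) + (84) + (4) = 22824; answer 22824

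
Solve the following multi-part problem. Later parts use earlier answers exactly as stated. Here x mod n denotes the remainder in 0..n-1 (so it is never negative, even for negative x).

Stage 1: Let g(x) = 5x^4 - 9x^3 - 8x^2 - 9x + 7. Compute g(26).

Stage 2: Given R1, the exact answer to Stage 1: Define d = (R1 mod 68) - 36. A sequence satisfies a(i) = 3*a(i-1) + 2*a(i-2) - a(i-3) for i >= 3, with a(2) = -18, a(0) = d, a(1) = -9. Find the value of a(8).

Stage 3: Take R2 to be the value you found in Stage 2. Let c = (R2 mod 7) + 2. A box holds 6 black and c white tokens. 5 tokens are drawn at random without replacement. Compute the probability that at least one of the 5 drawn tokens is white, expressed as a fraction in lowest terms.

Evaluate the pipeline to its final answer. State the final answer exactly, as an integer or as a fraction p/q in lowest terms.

25/28

Stage 1: 5*(26)^4 - 9*(26)^3 - 8*(26)^2 - 9*(26)^1 + 7 = (2284880) + (-158184) + (-5408) + (-234) + (7) = 2121061; answer 2121061
Stage 2: R1 = 2121061; d = -31; a(3) = 3*(-18) + 2*(-9) - 1*(-31) = -41; iterating: a(3)=-41, a(4)=-150, a(5)=-514, a(6)=-1801, a(7)=-6281, a(8)=-21931; answer -21931
Stage 3: R2 = -21931; c = 2; total draws C(8,5) = 56; complement C(6,5) = 6; favorable 56 - 6 = 50; P = 25/28; answer 25/28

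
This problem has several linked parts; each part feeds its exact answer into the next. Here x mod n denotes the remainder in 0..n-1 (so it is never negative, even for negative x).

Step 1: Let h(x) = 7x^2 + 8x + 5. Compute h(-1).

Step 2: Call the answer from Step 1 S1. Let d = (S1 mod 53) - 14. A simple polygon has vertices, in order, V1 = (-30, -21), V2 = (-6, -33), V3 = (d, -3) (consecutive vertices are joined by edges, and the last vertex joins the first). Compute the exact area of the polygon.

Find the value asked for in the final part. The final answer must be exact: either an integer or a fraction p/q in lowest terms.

336

Step 1: 7*(-1)^2 + 8*(-1)^1 + 5 = (7) + (-8) + (5) = 4; answer 4
Step 2: S1 = 4; d = -10; cross terms: (-30*-33 - -6*-21)=864, (-6*-3 - -10*-33)=-312, (-10*-21 - -30*-3)=120; twice the area = |672| = 672; area = 336; answer 336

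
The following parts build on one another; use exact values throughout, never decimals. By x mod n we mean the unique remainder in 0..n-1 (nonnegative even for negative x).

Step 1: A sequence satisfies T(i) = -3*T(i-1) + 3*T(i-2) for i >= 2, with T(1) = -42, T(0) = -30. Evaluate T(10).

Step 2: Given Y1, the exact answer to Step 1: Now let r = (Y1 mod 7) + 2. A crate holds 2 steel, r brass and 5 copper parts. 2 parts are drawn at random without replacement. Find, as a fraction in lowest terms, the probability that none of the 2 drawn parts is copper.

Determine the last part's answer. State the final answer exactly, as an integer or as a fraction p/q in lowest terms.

Step 1: T(2) = -3*(-42) + 3*(-30) = 36; iterating: T(2)=36, T(3)=-234, T(4)=810, T(5)=-3132, T(6)=11826, T(7)=-44874, T(8)=170100, T(9)=-644922, T(10)=2445066; answer 2445066
Step 2: Y1 = 2445066; r = 3; total draws C(10,2) = 45; favorable C(5,2) = 10; P = 2/9; answer 2/9

2/9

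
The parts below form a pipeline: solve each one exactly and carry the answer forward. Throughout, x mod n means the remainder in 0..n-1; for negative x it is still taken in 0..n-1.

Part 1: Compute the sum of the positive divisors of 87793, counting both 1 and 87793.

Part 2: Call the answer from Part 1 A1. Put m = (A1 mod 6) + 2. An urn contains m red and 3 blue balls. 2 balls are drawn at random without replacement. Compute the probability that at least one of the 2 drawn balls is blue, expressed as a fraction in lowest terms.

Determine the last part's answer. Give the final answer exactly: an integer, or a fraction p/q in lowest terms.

Part 1: 87793 is prime, so its only divisors are 1 and 87793; sigma = 1 + 87793 = 87794; answer 87794
Part 2: A1 = 87794; m = 4; total draws C(7,2) = 21; complement C(4,2) = 6; favorable 21 - 6 = 15; P = 5/7; answer 5/7

5/7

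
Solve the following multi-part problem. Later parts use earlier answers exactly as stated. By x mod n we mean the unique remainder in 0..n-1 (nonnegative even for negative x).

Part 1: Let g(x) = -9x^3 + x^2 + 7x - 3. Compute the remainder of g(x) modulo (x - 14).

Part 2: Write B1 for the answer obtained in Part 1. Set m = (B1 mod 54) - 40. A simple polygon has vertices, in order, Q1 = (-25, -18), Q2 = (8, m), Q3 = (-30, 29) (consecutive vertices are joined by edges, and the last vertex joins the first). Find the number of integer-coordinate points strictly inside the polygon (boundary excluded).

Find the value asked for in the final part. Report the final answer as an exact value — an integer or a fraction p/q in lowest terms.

Part 1: remainder = value at the root: -9*(14)^3 + 1*(14)^2 + 7*(14)^1 - 3 = (-24696) + (196) + (98) + (-3) = -24405; answer -24405
Part 2: B1 = -24405; m = -37; cross terms: (-25*-37 - 8*-18)=1069, (8*29 - -30*-37)=-878, (-30*-18 - -25*29)=1265; twice the area = |1456| = 1456; area = 728; boundary points = 1 + 2 + 1 = 4; strictly interior points = area - boundary/2 + 1 = 727; answer 727

727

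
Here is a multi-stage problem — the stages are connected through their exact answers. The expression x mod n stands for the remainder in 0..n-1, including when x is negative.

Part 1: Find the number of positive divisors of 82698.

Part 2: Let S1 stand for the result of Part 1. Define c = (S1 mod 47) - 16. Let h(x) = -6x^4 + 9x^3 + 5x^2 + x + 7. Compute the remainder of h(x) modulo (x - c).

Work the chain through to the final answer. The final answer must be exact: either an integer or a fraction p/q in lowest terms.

-355049

Part 1: 82698 = 2 * 3 * 7 * 11 * 179; number of divisors = (1+1) * (1+1) * (1+1) * (1+1) * (1+1) = 32; answer 32
Part 2: S1 = 32; c = 16; remainder = value at the root: -6*(16)^4 + 9*(16)^3 + 5*(16)^2 + 1*(16)^1 + 7 = (-393216) + (36864) + (1280) + (16) + (7) = -355049; answer -355049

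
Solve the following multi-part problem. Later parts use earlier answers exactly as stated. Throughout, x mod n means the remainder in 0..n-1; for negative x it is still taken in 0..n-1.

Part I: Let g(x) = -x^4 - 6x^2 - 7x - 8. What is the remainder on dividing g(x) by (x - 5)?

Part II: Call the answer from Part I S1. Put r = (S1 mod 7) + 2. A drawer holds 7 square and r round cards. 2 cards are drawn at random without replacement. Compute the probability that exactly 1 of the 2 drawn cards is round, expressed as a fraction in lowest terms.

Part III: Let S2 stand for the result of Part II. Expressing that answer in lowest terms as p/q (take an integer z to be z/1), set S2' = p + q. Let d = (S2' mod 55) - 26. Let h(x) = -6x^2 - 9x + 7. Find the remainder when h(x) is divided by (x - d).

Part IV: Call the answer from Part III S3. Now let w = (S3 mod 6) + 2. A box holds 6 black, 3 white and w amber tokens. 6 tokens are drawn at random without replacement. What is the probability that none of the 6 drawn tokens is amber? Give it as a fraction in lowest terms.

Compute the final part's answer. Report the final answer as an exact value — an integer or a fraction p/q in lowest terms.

Part I: remainder = value at the root: -1*(5)^4 - 6*(5)^2 - 7*(5)^1 - 8 = (-625) + (-150) + (-35) + (-8) = -818; answer -818
Part II: S1 = -818; r = 3; total draws C(10,2) = 45; favorable C(3,1)*C(7,1) = 21; P = 7/15; answer 7/15
Part III: S2 = 7/15; threaded value p + q = 22; d = -4; remainder = value at the root: -6*(-4)^2 - 9*(-4)^1 + 7 = (-96) + (36) + (7) = -53; answer -53
Part IV: S3 = -53; w = 3; total draws C(12,6) = 924; favorable C(9,6) = 84; P = 1/11; answer 1/11

1/11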